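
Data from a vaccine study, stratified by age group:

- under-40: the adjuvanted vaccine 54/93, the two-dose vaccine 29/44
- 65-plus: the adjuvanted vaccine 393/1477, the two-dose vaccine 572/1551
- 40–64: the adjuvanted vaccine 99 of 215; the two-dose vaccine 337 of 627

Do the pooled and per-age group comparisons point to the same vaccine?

Yes

Under-40: the adjuvanted vaccine 54/93 = 58.1%, the two-dose vaccine 29/44 = 65.9% → the two-dose vaccine
65-plus: the adjuvanted vaccine 393/1477 = 26.6%, the two-dose vaccine 572/1551 = 36.9% → the two-dose vaccine
40–64: the adjuvanted vaccine 99/215 = 46.0%, the two-dose vaccine 337/627 = 53.7% → the two-dose vaccine
Overall: the adjuvanted vaccine 546/1785 = 30.6%, the two-dose vaccine 938/2222 = 42.2% → the two-dose vaccine
The two-dose vaccine wins overall and in every age group — no reversal.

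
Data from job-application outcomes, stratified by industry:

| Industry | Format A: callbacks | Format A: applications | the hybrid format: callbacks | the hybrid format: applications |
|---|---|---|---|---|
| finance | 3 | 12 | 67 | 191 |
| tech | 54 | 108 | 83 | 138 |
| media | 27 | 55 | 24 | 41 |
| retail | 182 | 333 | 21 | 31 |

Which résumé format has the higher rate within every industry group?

the hybrid format

Finance: Format A 3/12 = 25.0%, the hybrid format 67/191 = 35.1% → the hybrid format
Tech: Format A 54/108 = 50.0%, the hybrid format 83/138 = 60.1% → the hybrid format
Media: Format A 27/55 = 49.1%, the hybrid format 24/41 = 58.5% → the hybrid format
Retail: Format A 182/333 = 54.7%, the hybrid format 21/31 = 67.7% → the hybrid format
The hybrid format has the higher rate in all 4 groups.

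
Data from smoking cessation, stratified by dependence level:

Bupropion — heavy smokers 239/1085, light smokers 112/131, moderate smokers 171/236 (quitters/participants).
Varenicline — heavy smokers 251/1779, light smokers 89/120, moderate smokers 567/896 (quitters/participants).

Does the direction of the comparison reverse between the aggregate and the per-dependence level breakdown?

No

Heavy smokers: bupropion 239/1085 = 22.0%, varenicline 251/1779 = 14.1% → bupropion
Light smokers: bupropion 112/131 = 85.5%, varenicline 89/120 = 74.2% → bupropion
Moderate smokers: bupropion 171/236 = 72.5%, varenicline 567/896 = 63.3% → bupropion
Overall: bupropion 522/1452 = 36.0%, varenicline 907/2795 = 32.5% → bupropion
Bupropion wins overall and in every dependence group — no reversal.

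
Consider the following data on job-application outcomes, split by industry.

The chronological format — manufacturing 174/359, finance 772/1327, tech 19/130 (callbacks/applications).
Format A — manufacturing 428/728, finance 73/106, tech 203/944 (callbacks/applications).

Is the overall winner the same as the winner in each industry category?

Manufacturing: the chronological format 174/359 = 48.5%, Format A 428/728 = 58.8% → Format A
Finance: the chronological format 772/1327 = 58.2%, Format A 73/106 = 68.9% → Format A
Tech: the chronological format 19/130 = 14.6%, Format A 203/944 = 21.5% → Format A
Overall: the chronological format 965/1816 = 53.1%, Format A 704/1778 = 39.6% → the chronological format
Format A wins each industry group but the chronological format wins overall — the comparison reverses. Format A's applications skew toward tech, which has a lower base rate.

No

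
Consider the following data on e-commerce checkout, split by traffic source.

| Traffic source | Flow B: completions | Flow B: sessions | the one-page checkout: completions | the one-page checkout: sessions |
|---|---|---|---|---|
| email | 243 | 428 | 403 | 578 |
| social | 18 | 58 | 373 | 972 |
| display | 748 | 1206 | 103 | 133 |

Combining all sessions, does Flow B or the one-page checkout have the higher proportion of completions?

Email: Flow B 243/428 = 56.8%, the one-page checkout 403/578 = 69.7% → the one-page checkout
Social: Flow B 18/58 = 31.0%, the one-page checkout 373/972 = 38.4% → the one-page checkout
Display: Flow B 748/1206 = 62.0%, the one-page checkout 103/133 = 77.4% → the one-page checkout
Overall: Flow B 1009/1692 = 59.6%, the one-page checkout 879/1683 = 52.2% → Flow B
(The one-page checkout wins every traffic group but Flow B wins overall — the one-page checkout's sessions skew toward the low-rate social group.)

Flow B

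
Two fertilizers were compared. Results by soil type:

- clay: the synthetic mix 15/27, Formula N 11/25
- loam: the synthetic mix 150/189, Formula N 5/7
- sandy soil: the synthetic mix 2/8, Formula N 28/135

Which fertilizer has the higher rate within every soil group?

the synthetic mix

Clay: the synthetic mix 15/27 = 55.6%, Formula N 11/25 = 44.0% → the synthetic mix
Loam: the synthetic mix 150/189 = 79.4%, Formula N 5/7 = 71.4% → the synthetic mix
Sandy soil: the synthetic mix 2/8 = 25.0%, Formula N 28/135 = 20.7% → the synthetic mix
The synthetic mix has the higher rate in all 3 groups.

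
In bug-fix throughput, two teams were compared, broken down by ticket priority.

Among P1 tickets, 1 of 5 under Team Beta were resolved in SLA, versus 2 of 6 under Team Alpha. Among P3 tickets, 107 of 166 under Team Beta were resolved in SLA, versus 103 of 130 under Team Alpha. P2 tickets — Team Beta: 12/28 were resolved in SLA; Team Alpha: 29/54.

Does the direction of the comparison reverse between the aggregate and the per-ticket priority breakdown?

P1: Team Beta 1/5 = 20.0%, Team Alpha 2/6 = 33.3% → Team Alpha
P3: Team Beta 107/166 = 64.5%, Team Alpha 103/130 = 79.2% → Team Alpha
P2: Team Beta 12/28 = 42.9%, Team Alpha 29/54 = 53.7% → Team Alpha
Overall: Team Beta 120/199 = 60.3%, Team Alpha 134/190 = 70.5% → Team Alpha
Team Alpha wins overall and in every ticket group — no reversal.

No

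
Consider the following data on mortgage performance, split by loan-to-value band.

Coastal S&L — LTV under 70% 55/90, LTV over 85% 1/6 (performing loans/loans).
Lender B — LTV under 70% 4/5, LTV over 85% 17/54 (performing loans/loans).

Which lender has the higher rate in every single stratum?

LTV under 70%: Coastal S&L 55/90 = 61.1%, Lender B 4/5 = 80.0% → Lender B
LTV over 85%: Coastal S&L 1/6 = 16.7%, Lender B 17/54 = 31.5% → Lender B
Lender B has the higher rate in both groups.

Lender B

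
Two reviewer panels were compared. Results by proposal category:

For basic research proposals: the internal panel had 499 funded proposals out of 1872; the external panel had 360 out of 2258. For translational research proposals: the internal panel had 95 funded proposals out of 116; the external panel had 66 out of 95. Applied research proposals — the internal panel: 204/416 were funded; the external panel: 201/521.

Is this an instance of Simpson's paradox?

No

Basic research: the internal panel 499/1872 = 26.7%, the external panel 360/2258 = 15.9% → the internal panel
Translational research: the internal panel 95/116 = 81.9%, the external panel 66/95 = 69.5% → the internal panel
Applied research: the internal panel 204/416 = 49.0%, the external panel 201/521 = 38.6% → the internal panel
Overall: the internal panel 798/2404 = 33.2%, the external panel 627/2874 = 21.8% → the internal panel
The internal panel wins overall and in every proposal group — no reversal.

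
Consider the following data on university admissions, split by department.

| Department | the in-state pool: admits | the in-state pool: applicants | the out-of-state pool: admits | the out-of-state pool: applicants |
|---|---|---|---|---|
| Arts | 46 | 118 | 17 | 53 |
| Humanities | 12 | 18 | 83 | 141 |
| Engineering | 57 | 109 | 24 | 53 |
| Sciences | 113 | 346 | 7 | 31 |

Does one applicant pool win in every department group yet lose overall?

Yes

Arts: the in-state pool 46/118 = 39.0%, the out-of-state pool 17/53 = 32.1% → the in-state pool
Humanities: the in-state pool 12/18 = 66.7%, the out-of-state pool 83/141 = 58.9% → the in-state pool
Engineering: the in-state pool 57/109 = 52.3%, the out-of-state pool 24/53 = 45.3% → the in-state pool
Sciences: the in-state pool 113/346 = 32.7%, the out-of-state pool 7/31 = 22.6% → the in-state pool
Overall: the in-state pool 228/591 = 38.6%, the out-of-state pool 131/278 = 47.1% → the out-of-state pool
The in-state pool wins each department group but the out-of-state pool wins overall — the comparison reverses. The in-state pool's applicants skew toward Sciences, which has a lower base rate.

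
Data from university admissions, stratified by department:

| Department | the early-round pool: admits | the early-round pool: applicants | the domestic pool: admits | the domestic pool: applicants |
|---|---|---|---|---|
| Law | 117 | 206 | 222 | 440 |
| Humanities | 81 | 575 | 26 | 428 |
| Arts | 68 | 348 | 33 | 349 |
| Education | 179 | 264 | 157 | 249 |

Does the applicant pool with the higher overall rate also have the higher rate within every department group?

Law: the early-round pool 117/206 = 56.8%, the domestic pool 222/440 = 50.5% → the early-round pool
Humanities: the early-round pool 81/575 = 14.1%, the domestic pool 26/428 = 6.1% → the early-round pool
Arts: the early-round pool 68/348 = 19.5%, the domestic pool 33/349 = 9.5% → the early-round pool
Education: the early-round pool 179/264 = 67.8%, the domestic pool 157/249 = 63.1% → the early-round pool
Overall: the early-round pool 445/1393 = 31.9%, the domestic pool 438/1466 = 29.9% → the early-round pool
The early-round pool wins overall and in every department group — no reversal.

Yes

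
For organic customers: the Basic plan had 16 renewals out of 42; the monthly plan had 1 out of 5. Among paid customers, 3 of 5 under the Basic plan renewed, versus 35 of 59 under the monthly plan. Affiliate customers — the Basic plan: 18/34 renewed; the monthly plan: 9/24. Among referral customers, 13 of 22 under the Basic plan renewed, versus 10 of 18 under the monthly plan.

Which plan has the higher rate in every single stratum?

the Basic plan

Organic: the Basic plan 16/42 = 38.1%, the monthly plan 1/5 = 20.0% → the Basic plan
Paid: the Basic plan 3/5 = 60.0%, the monthly plan 35/59 = 59.3% → the Basic plan
Affiliate: the Basic plan 18/34 = 52.9%, the monthly plan 9/24 = 37.5% → the Basic plan
Referral: the Basic plan 13/22 = 59.1%, the monthly plan 10/18 = 55.6% → the Basic plan
The Basic plan has the higher rate in all 4 groups.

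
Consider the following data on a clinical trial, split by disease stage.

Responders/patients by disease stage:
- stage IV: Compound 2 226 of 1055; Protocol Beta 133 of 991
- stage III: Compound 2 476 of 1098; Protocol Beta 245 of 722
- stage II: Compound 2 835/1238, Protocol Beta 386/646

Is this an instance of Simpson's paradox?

No

Stage IV: Compound 2 226/1055 = 21.4%, Protocol Beta 133/991 = 13.4% → Compound 2
Stage III: Compound 2 476/1098 = 43.4%, Protocol Beta 245/722 = 33.9% → Compound 2
Stage II: Compound 2 835/1238 = 67.4%, Protocol Beta 386/646 = 59.8% → Compound 2
Overall: Compound 2 1537/3391 = 45.3%, Protocol Beta 764/2359 = 32.4% → Compound 2
Compound 2 wins overall and in every disease group — no reversal.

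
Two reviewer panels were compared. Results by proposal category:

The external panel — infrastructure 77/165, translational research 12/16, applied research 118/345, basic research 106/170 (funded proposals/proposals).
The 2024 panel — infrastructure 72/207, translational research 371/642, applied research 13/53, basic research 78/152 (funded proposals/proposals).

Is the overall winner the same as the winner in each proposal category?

Infrastructure: the external panel 77/165 = 46.7%, the 2024 panel 72/207 = 34.8% → the external panel
Translational research: the external panel 12/16 = 75.0%, the 2024 panel 371/642 = 57.8% → the external panel
Applied research: the external panel 118/345 = 34.2%, the 2024 panel 13/53 = 24.5% → the external panel
Basic research: the external panel 106/170 = 62.4%, the 2024 panel 78/152 = 51.3% → the external panel
Overall: the external panel 313/696 = 45.0%, the 2024 panel 534/1054 = 50.7% → the 2024 panel
The external panel wins each proposal group but the 2024 panel wins overall — the comparison reverses. The external panel's proposals skew toward applied research, which has a lower base rate.

No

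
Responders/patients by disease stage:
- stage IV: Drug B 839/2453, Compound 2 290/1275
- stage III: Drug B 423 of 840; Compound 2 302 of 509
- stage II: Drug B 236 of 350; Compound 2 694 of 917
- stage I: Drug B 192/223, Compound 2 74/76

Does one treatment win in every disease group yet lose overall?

Stage IV: Drug B 839/2453 = 34.2%, Compound 2 290/1275 = 22.7% → Drug B
Stage III: Drug B 423/840 = 50.4%, Compound 2 302/509 = 59.3% → Compound 2
Stage II: Drug B 236/350 = 67.4%, Compound 2 694/917 = 75.7% → Compound 2
Stage I: Drug B 192/223 = 86.1%, Compound 2 74/76 = 97.4% → Compound 2
Overall: Drug B 1690/3866 = 43.7%, Compound 2 1360/2777 = 49.0% → Compound 2
Neither sweeps: Drug B wins 1 of 4 groups, Compound 2 wins 3. Compound 2 wins overall but not every group — no Simpson reversal.

No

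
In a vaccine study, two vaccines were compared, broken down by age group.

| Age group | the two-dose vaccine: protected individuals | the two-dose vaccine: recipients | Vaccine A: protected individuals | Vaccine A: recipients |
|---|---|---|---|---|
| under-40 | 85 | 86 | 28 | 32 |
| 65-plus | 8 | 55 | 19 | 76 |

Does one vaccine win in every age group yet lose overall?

Under-40: the two-dose vaccine 85/86 = 98.8%, Vaccine A 28/32 = 87.5% → the two-dose vaccine
65-plus: the two-dose vaccine 8/55 = 14.5%, Vaccine A 19/76 = 25.0% → Vaccine A
Overall: the two-dose vaccine 93/141 = 66.0%, Vaccine A 47/108 = 43.5% → the two-dose vaccine
Neither sweeps: the two-dose vaccine wins 1 of 2 groups, Vaccine A wins 1. The two-dose vaccine wins overall but not every group — no Simpson reversal.

No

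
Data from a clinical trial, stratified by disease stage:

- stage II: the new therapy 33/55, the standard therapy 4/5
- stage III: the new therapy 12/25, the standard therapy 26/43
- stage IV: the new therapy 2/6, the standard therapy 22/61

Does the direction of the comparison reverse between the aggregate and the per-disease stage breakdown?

Stage II: the new therapy 33/55 = 60.0%, the standard therapy 4/5 = 80.0% → the standard therapy
Stage III: the new therapy 12/25 = 48.0%, the standard therapy 26/43 = 60.5% → the standard therapy
Stage IV: the new therapy 2/6 = 33.3%, the standard therapy 22/61 = 36.1% → the standard therapy
Overall: the new therapy 47/86 = 54.7%, the standard therapy 52/109 = 47.7% → the new therapy
The standard therapy wins each disease group but the new therapy wins overall — the comparison reverses. The standard therapy's patients skew toward stage IV, which has a lower base rate.

Yes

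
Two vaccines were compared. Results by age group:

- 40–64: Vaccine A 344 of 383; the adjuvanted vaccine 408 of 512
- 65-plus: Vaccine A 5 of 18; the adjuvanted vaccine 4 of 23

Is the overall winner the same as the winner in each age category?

Yes

40–64: Vaccine A 344/383 = 89.8%, the adjuvanted vaccine 408/512 = 79.7% → Vaccine A
65-plus: Vaccine A 5/18 = 27.8%, the adjuvanted vaccine 4/23 = 17.4% → Vaccine A
Overall: Vaccine A 349/401 = 87.0%, the adjuvanted vaccine 412/535 = 77.0% → Vaccine A
Vaccine A wins overall and in every age group — no reversal.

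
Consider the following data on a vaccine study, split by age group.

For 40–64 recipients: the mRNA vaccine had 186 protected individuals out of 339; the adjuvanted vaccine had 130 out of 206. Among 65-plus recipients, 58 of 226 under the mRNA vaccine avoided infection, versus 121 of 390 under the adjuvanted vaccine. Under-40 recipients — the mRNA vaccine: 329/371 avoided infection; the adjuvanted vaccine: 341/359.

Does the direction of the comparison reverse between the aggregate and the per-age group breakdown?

No

40–64: the mRNA vaccine 186/339 = 54.9%, the adjuvanted vaccine 130/206 = 63.1% → the adjuvanted vaccine
65-plus: the mRNA vaccine 58/226 = 25.7%, the adjuvanted vaccine 121/390 = 31.0% → the adjuvanted vaccine
Under-40: the mRNA vaccine 329/371 = 88.7%, the adjuvanted vaccine 341/359 = 95.0% → the adjuvanted vaccine
Overall: the mRNA vaccine 573/936 = 61.2%, the adjuvanted vaccine 592/955 = 62.0% → the adjuvanted vaccine
The adjuvanted vaccine wins overall and in every age group — no reversal.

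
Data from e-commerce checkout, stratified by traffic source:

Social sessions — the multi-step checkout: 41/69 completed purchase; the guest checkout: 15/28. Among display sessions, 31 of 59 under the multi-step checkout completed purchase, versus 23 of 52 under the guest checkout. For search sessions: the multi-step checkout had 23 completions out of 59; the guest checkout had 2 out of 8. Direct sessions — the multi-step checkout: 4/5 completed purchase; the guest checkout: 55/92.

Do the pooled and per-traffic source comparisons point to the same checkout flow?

No

Social: the multi-step checkout 41/69 = 59.4%, the guest checkout 15/28 = 53.6% → the multi-step checkout
Display: the multi-step checkout 31/59 = 52.5%, the guest checkout 23/52 = 44.2% → the multi-step checkout
Search: the multi-step checkout 23/59 = 39.0%, the guest checkout 2/8 = 25.0% → the multi-step checkout
Direct: the multi-step checkout 4/5 = 80.0%, the guest checkout 55/92 = 59.8% → the multi-step checkout
Overall: the multi-step checkout 99/192 = 51.6%, the guest checkout 95/180 = 52.8% → the guest checkout
The multi-step checkout wins each traffic group but the guest checkout wins overall — the comparison reverses. The multi-step checkout's sessions skew toward search, which has a lower base rate.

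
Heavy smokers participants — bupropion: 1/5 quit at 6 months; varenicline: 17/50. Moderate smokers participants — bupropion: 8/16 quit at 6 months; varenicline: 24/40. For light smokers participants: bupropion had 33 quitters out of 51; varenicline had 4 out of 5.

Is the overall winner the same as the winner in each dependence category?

No

Heavy smokers: bupropion 1/5 = 20.0%, varenicline 17/50 = 34.0% → varenicline
Moderate smokers: bupropion 8/16 = 50.0%, varenicline 24/40 = 60.0% → varenicline
Light smokers: bupropion 33/51 = 64.7%, varenicline 4/5 = 80.0% → varenicline
Overall: bupropion 42/72 = 58.3%, varenicline 45/95 = 47.4% → bupropion
Varenicline wins each dependence group but bupropion wins overall — the comparison reverses. Varenicline's participants skew toward heavy smokers, which has a lower base rate.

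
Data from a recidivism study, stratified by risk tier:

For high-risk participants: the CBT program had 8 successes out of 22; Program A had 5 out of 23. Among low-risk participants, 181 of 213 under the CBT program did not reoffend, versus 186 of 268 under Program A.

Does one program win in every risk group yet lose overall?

High-risk: the CBT program 8/22 = 36.4%, Program A 5/23 = 21.7% → the CBT program
Low-risk: the CBT program 181/213 = 85.0%, Program A 186/268 = 69.4% → the CBT program
Overall: the CBT program 189/235 = 80.4%, Program A 191/291 = 65.6% → the CBT program
The CBT program wins overall and in every risk group — no reversal.

No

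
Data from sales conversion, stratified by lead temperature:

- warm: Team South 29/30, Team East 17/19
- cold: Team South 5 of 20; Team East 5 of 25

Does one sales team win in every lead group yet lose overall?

Warm: Team South 29/30 = 96.7%, Team East 17/19 = 89.5% → Team South
Cold: Team South 5/20 = 25.0%, Team East 5/25 = 20.0% → Team South
Overall: Team South 34/50 = 68.0%, Team East 22/44 = 50.0% → Team South
Team South wins overall and in every lead group — no reversal.

No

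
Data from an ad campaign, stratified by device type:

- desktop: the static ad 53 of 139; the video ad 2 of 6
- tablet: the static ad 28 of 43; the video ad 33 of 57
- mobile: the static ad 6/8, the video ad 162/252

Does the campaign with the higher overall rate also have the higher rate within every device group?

Desktop: the static ad 53/139 = 38.1%, the video ad 2/6 = 33.3% → the static ad
Tablet: the static ad 28/43 = 65.1%, the video ad 33/57 = 57.9% → the static ad
Mobile: the static ad 6/8 = 75.0%, the video ad 162/252 = 64.3% → the static ad
Overall: the static ad 87/190 = 45.8%, the video ad 197/315 = 62.5% → the video ad
The static ad wins each device group but the video ad wins overall — the comparison reverses. The static ad's impressions skew toward desktop, which has a lower base rate.

No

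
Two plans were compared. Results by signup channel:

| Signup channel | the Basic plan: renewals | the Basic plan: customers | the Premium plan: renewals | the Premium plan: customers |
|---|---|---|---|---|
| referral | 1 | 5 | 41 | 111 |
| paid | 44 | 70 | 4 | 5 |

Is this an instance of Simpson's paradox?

Yes

Referral: the Basic plan 1/5 = 20.0%, the Premium plan 41/111 = 36.9% → the Premium plan
Paid: the Basic plan 44/70 = 62.9%, the Premium plan 4/5 = 80.0% → the Premium plan
Overall: the Basic plan 45/75 = 60.0%, the Premium plan 45/116 = 38.8% → the Basic plan
The Premium plan wins each signup group but the Basic plan wins overall — the comparison reverses. The Premium plan's customers skew toward referral, which has a lower base rate.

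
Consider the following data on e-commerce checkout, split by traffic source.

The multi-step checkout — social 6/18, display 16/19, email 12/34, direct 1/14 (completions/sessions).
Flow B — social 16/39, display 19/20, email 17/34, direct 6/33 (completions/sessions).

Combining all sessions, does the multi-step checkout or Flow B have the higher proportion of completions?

Social: the multi-step checkout 6/18 = 33.3%, Flow B 16/39 = 41.0% → Flow B
Display: the multi-step checkout 16/19 = 84.2%, Flow B 19/20 = 95.0% → Flow B
Email: the multi-step checkout 12/34 = 35.3%, Flow B 17/34 = 50.0% → Flow B
Direct: the multi-step checkout 1/14 = 7.1%, Flow B 6/33 = 18.2% → Flow B
Overall: the multi-step checkout 35/85 = 41.2%, Flow B 58/126 = 46.0% → Flow B

Flow B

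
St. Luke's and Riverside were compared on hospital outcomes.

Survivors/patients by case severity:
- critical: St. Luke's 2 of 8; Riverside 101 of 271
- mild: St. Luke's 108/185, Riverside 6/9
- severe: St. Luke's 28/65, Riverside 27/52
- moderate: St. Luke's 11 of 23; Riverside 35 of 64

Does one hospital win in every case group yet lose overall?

Critical: St. Luke's 2/8 = 25.0%, Riverside 101/271 = 37.3% → Riverside
Mild: St. Luke's 108/185 = 58.4%, Riverside 6/9 = 66.7% → Riverside
Severe: St. Luke's 28/65 = 43.1%, Riverside 27/52 = 51.9% → Riverside
Moderate: St. Luke's 11/23 = 47.8%, Riverside 35/64 = 54.7% → Riverside
Overall: St. Luke's 149/281 = 53.0%, Riverside 169/396 = 42.7% → St. Luke's
Riverside wins each case group but St. Luke's wins overall — the comparison reverses. Riverside's patients skew toward critical, which has a lower base rate.

Yes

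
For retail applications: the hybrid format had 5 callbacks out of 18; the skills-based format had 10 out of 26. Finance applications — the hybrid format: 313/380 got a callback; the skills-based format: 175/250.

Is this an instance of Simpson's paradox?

Retail: the hybrid format 5/18 = 27.8%, the skills-based format 10/26 = 38.5% → the skills-based format
Finance: the hybrid format 313/380 = 82.4%, the skills-based format 175/250 = 70.0% → the hybrid format
Overall: the hybrid format 318/398 = 79.9%, the skills-based format 185/276 = 67.0% → the hybrid format
Neither sweeps: the hybrid format wins 1 of 2 groups, the skills-based format wins 1. The hybrid format wins overall but not every group — no Simpson reversal.

No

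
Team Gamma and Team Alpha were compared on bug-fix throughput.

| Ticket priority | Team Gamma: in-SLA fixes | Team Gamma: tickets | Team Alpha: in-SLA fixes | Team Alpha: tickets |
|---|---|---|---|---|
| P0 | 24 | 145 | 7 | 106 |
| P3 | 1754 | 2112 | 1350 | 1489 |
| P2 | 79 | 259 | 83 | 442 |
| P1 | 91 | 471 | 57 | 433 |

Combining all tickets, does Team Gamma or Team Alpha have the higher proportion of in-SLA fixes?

Team Gamma

P0: Team Gamma 24/145 = 16.6%, Team Alpha 7/106 = 6.6% → Team Gamma
P3: Team Gamma 1754/2112 = 83.0%, Team Alpha 1350/1489 = 90.7% → Team Alpha
P2: Team Gamma 79/259 = 30.5%, Team Alpha 83/442 = 18.8% → Team Gamma
P1: Team Gamma 91/471 = 19.3%, Team Alpha 57/433 = 13.2% → Team Gamma
Overall: Team Gamma 1948/2987 = 65.2%, Team Alpha 1497/2470 = 60.6% → Team Gamma
(Neither sweeps every ticket group, but Team Gamma has the higher pooled rate.)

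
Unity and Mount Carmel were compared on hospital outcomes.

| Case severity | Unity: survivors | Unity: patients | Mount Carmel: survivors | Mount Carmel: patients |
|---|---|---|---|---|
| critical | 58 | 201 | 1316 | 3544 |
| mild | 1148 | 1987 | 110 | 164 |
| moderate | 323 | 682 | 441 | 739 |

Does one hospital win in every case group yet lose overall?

Critical: Unity 58/201 = 28.9%, Mount Carmel 1316/3544 = 37.1% → Mount Carmel
Mild: Unity 1148/1987 = 57.8%, Mount Carmel 110/164 = 67.1% → Mount Carmel
Moderate: Unity 323/682 = 47.4%, Mount Carmel 441/739 = 59.7% → Mount Carmel
Overall: Unity 1529/2870 = 53.3%, Mount Carmel 1867/4447 = 42.0% → Unity
Mount Carmel wins each case group but Unity wins overall — the comparison reverses. Mount Carmel's patients skew toward critical, which has a lower base rate.

Yes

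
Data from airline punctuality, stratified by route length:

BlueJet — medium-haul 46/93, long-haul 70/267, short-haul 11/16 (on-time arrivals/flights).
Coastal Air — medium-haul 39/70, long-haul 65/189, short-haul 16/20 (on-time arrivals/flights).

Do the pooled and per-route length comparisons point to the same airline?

Medium-haul: BlueJet 46/93 = 49.5%, Coastal Air 39/70 = 55.7% → Coastal Air
Long-haul: BlueJet 70/267 = 26.2%, Coastal Air 65/189 = 34.4% → Coastal Air
Short-haul: BlueJet 11/16 = 68.8%, Coastal Air 16/20 = 80.0% → Coastal Air
Overall: BlueJet 127/376 = 33.8%, Coastal Air 120/279 = 43.0% → Coastal Air
Coastal Air wins overall and in every route group — no reversal.

Yes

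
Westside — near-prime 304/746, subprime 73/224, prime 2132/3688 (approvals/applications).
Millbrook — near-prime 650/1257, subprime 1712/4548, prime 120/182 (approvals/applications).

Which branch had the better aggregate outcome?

Westside

Near-prime: Westside 304/746 = 40.8%, Millbrook 650/1257 = 51.7% → Millbrook
Subprime: Westside 73/224 = 32.6%, Millbrook 1712/4548 = 37.6% → Millbrook
Prime: Westside 2132/3688 = 57.8%, Millbrook 120/182 = 65.9% → Millbrook
Overall: Westside 2509/4658 = 53.9%, Millbrook 2482/5987 = 41.5% → Westside
(Millbrook wins every credit group but Westside wins overall — Millbrook's applications skew toward the low-rate subprime group.)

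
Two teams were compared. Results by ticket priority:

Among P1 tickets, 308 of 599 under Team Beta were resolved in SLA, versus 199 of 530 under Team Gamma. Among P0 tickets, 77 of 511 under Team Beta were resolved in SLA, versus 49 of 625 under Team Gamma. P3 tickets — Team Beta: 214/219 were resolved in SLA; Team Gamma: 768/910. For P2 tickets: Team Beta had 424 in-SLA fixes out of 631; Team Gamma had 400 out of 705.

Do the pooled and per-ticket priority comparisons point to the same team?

Yes

P1: Team Beta 308/599 = 51.4%, Team Gamma 199/530 = 37.5% → Team Beta
P0: Team Beta 77/511 = 15.1%, Team Gamma 49/625 = 7.8% → Team Beta
P3: Team Beta 214/219 = 97.7%, Team Gamma 768/910 = 84.4% → Team Beta
P2: Team Beta 424/631 = 67.2%, Team Gamma 400/705 = 56.7% → Team Beta
Overall: Team Beta 1023/1960 = 52.2%, Team Gamma 1416/2770 = 51.1% → Team Beta
Team Beta wins overall and in every ticket group — no reversal.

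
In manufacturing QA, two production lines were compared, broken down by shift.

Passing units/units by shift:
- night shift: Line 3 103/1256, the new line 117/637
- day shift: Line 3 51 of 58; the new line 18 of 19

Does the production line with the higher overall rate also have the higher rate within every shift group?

Yes

Night shift: Line 3 103/1256 = 8.2%, the new line 117/637 = 18.4% → the new line
Day shift: Line 3 51/58 = 87.9%, the new line 18/19 = 94.7% → the new line
Overall: Line 3 154/1314 = 11.7%, the new line 135/656 = 20.6% → the new line
The new line wins overall and in every shift group — no reversal.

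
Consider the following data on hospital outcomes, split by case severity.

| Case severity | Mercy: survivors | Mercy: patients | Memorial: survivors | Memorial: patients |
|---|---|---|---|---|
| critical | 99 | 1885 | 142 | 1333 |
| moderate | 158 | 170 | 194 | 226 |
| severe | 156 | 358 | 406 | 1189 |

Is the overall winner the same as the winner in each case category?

No

Critical: Mercy 99/1885 = 5.3%, Memorial 142/1333 = 10.7% → Memorial
Moderate: Mercy 158/170 = 92.9%, Memorial 194/226 = 85.8% → Mercy
Severe: Mercy 156/358 = 43.6%, Memorial 406/1189 = 34.1% → Mercy
Overall: Mercy 413/2413 = 17.1%, Memorial 742/2748 = 27.0% → Memorial
Neither sweeps: Mercy wins 2 of 3 groups, Memorial wins 1. Memorial wins overall but not every group — no Simpson reversal.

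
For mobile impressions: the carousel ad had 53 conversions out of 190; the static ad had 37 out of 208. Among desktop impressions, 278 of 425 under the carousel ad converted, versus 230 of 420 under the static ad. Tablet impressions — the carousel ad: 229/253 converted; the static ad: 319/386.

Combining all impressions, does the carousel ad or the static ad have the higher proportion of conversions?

the carousel ad

Mobile: the carousel ad 53/190 = 27.9%, the static ad 37/208 = 17.8% → the carousel ad
Desktop: the carousel ad 278/425 = 65.4%, the static ad 230/420 = 54.8% → the carousel ad
Tablet: the carousel ad 229/253 = 90.5%, the static ad 319/386 = 82.6% → the carousel ad
Overall: the carousel ad 560/868 = 64.5%, the static ad 586/1014 = 57.8% → the carousel ad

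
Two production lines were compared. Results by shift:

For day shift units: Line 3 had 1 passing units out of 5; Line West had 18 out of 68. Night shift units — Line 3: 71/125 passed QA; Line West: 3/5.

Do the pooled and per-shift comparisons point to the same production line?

No

Day shift: Line 3 1/5 = 20.0%, Line West 18/68 = 26.5% → Line West
Night shift: Line 3 71/125 = 56.8%, Line West 3/5 = 60.0% → Line West
Overall: Line 3 72/130 = 55.4%, Line West 21/73 = 28.8% → Line 3
Line West wins each shift group but Line 3 wins overall — the comparison reverses. Line West's units skew toward day shift, which has a lower base rate.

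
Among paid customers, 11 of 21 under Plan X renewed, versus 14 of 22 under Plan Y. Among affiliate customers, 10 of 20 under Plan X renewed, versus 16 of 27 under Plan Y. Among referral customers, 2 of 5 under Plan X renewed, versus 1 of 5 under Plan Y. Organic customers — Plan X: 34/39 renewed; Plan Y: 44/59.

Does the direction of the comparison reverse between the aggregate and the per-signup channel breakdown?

Paid: Plan X 11/21 = 52.4%, Plan Y 14/22 = 63.6% → Plan Y
Affiliate: Plan X 10/20 = 50.0%, Plan Y 16/27 = 59.3% → Plan Y
Referral: Plan X 2/5 = 40.0%, Plan Y 1/5 = 20.0% → Plan X
Organic: Plan X 34/39 = 87.2%, Plan Y 44/59 = 74.6% → Plan X
Overall: Plan X 57/85 = 67.1%, Plan Y 75/113 = 66.4% → Plan X
Neither sweeps: Plan X wins 2 of 4 groups, Plan Y wins 2. Plan X wins overall but not every group — no Simpson reversal.

No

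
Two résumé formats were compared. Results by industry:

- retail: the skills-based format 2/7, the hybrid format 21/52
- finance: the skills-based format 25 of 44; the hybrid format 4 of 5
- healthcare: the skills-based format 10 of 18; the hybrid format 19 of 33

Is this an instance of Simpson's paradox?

Retail: the skills-based format 2/7 = 28.6%, the hybrid format 21/52 = 40.4% → the hybrid format
Finance: the skills-based format 25/44 = 56.8%, the hybrid format 4/5 = 80.0% → the hybrid format
Healthcare: the skills-based format 10/18 = 55.6%, the hybrid format 19/33 = 57.6% → the hybrid format
Overall: the skills-based format 37/69 = 53.6%, the hybrid format 44/90 = 48.9% → the skills-based format
The hybrid format wins each industry group but the skills-based format wins overall — the comparison reverses. The hybrid format's applications skew toward retail, which has a lower base rate.

Yes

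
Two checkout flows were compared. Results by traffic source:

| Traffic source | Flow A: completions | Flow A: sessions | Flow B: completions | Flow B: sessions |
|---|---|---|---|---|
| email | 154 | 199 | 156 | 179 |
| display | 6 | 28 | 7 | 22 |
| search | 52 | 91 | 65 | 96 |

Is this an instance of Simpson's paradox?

Email: Flow A 154/199 = 77.4%, Flow B 156/179 = 87.2% → Flow B
Display: Flow A 6/28 = 21.4%, Flow B 7/22 = 31.8% → Flow B
Search: Flow A 52/91 = 57.1%, Flow B 65/96 = 67.7% → Flow B
Overall: Flow A 212/318 = 66.7%, Flow B 228/297 = 76.8% → Flow B
Flow B wins overall and in every traffic group — no reversal.

No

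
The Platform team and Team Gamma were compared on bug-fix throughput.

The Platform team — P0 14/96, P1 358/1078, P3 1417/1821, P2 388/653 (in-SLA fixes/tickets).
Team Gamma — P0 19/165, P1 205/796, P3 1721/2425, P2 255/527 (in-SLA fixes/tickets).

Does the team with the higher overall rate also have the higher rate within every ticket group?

Yes

P0: the Platform team 14/96 = 14.6%, Team Gamma 19/165 = 11.5% → the Platform team
P1: the Platform team 358/1078 = 33.2%, Team Gamma 205/796 = 25.8% → the Platform team
P3: the Platform team 1417/1821 = 77.8%, Team Gamma 1721/2425 = 71.0% → the Platform team
P2: the Platform team 388/653 = 59.4%, Team Gamma 255/527 = 48.4% → the Platform team
Overall: the Platform team 2177/3648 = 59.7%, Team Gamma 2200/3913 = 56.2% → the Platform team
The Platform team wins overall and in every ticket group — no reversal.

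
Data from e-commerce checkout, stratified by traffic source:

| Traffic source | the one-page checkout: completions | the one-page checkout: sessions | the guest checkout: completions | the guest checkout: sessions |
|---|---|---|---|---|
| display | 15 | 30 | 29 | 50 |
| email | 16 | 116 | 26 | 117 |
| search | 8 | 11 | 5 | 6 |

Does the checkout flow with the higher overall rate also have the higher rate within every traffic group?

Display: the one-page checkout 15/30 = 50.0%, the guest checkout 29/50 = 58.0% → the guest checkout
Email: the one-page checkout 16/116 = 13.8%, the guest checkout 26/117 = 22.2% → the guest checkout
Search: the one-page checkout 8/11 = 72.7%, the guest checkout 5/6 = 83.3% → the guest checkout
Overall: the one-page checkout 39/157 = 24.8%, the guest checkout 60/173 = 34.7% → the guest checkout
The guest checkout wins overall and in every traffic group — no reversal.

Yes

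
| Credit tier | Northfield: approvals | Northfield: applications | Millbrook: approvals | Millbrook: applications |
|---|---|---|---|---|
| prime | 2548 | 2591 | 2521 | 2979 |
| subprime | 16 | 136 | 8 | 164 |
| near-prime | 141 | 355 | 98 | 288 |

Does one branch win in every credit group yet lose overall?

Prime: Northfield 2548/2591 = 98.3%, Millbrook 2521/2979 = 84.6% → Northfield
Subprime: Northfield 16/136 = 11.8%, Millbrook 8/164 = 4.9% → Northfield
Near-prime: Northfield 141/355 = 39.7%, Millbrook 98/288 = 34.0% → Northfield
Overall: Northfield 2705/3082 = 87.8%, Millbrook 2627/3431 = 76.6% → Northfield
Northfield wins overall and in every credit group — no reversal.

No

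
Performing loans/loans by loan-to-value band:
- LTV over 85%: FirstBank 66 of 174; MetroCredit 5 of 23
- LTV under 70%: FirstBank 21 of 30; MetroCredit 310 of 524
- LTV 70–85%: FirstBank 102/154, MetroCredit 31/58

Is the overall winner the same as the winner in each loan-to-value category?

No

LTV over 85%: FirstBank 66/174 = 37.9%, MetroCredit 5/23 = 21.7% → FirstBank
LTV under 70%: FirstBank 21/30 = 70.0%, MetroCredit 310/524 = 59.2% → FirstBank
LTV 70–85%: FirstBank 102/154 = 66.2%, MetroCredit 31/58 = 53.4% → FirstBank
Overall: FirstBank 189/358 = 52.8%, MetroCredit 346/605 = 57.2% → MetroCredit
FirstBank wins each loan-to-value group but MetroCredit wins overall — the comparison reverses. FirstBank's loans skew toward LTV over 85%, which has a lower base rate.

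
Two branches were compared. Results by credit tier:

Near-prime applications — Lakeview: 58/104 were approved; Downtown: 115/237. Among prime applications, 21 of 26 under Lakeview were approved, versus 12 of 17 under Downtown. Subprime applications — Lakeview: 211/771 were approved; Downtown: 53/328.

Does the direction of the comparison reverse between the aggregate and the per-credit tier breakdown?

Near-prime: Lakeview 58/104 = 55.8%, Downtown 115/237 = 48.5% → Lakeview
Prime: Lakeview 21/26 = 80.8%, Downtown 12/17 = 70.6% → Lakeview
Subprime: Lakeview 211/771 = 27.4%, Downtown 53/328 = 16.2% → Lakeview
Overall: Lakeview 290/901 = 32.2%, Downtown 180/582 = 30.9% → Lakeview
Lakeview wins overall and in every credit group — no reversal.

No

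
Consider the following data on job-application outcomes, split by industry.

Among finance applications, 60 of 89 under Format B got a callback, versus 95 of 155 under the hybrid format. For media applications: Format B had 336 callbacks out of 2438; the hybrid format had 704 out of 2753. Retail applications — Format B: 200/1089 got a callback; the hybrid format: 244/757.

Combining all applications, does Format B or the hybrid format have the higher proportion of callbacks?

the hybrid format

Finance: Format B 60/89 = 67.4%, the hybrid format 95/155 = 61.3% → Format B
Media: Format B 336/2438 = 13.8%, the hybrid format 704/2753 = 25.6% → the hybrid format
Retail: Format B 200/1089 = 18.4%, the hybrid format 244/757 = 32.2% → the hybrid format
Overall: Format B 596/3616 = 16.5%, the hybrid format 1043/3665 = 28.5% → the hybrid format
(Neither sweeps every industry group, but the hybrid format has the higher pooled rate.)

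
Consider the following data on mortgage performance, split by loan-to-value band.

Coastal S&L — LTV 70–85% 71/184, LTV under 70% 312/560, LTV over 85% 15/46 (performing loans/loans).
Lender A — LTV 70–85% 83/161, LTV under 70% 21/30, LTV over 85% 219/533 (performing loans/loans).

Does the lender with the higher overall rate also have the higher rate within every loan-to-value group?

LTV 70–85%: Coastal S&L 71/184 = 38.6%, Lender A 83/161 = 51.6% → Lender A
LTV under 70%: Coastal S&L 312/560 = 55.7%, Lender A 21/30 = 70.0% → Lender A
LTV over 85%: Coastal S&L 15/46 = 32.6%, Lender A 219/533 = 41.1% → Lender A
Overall: Coastal S&L 398/790 = 50.4%, Lender A 323/724 = 44.6% → Coastal S&L
Lender A wins each loan-to-value group but Coastal S&L wins overall — the comparison reverses. Lender A's loans skew toward LTV over 85%, which has a lower base rate.

No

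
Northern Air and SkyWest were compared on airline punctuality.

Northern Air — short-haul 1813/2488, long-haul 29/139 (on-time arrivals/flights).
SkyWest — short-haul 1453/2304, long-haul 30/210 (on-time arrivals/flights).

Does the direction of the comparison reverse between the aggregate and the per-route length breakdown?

Short-haul: Northern Air 1813/2488 = 72.9%, SkyWest 1453/2304 = 63.1% → Northern Air
Long-haul: Northern Air 29/139 = 20.9%, SkyWest 30/210 = 14.3% → Northern Air
Overall: Northern Air 1842/2627 = 70.1%, SkyWest 1483/2514 = 59.0% → Northern Air
Northern Air wins overall and in every route group — no reversal.

No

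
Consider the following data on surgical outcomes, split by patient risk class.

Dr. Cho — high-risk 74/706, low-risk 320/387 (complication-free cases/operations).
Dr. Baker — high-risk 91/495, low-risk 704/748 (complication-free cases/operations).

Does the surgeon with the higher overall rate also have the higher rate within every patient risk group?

Yes

High-risk: Dr. Cho 74/706 = 10.5%, Dr. Baker 91/495 = 18.4% → Dr. Baker
Low-risk: Dr. Cho 320/387 = 82.7%, Dr. Baker 704/748 = 94.1% → Dr. Baker
Overall: Dr. Cho 394/1093 = 36.0%, Dr. Baker 795/1243 = 64.0% → Dr. Baker
Dr. Baker wins overall and in every patient risk group — no reversal.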